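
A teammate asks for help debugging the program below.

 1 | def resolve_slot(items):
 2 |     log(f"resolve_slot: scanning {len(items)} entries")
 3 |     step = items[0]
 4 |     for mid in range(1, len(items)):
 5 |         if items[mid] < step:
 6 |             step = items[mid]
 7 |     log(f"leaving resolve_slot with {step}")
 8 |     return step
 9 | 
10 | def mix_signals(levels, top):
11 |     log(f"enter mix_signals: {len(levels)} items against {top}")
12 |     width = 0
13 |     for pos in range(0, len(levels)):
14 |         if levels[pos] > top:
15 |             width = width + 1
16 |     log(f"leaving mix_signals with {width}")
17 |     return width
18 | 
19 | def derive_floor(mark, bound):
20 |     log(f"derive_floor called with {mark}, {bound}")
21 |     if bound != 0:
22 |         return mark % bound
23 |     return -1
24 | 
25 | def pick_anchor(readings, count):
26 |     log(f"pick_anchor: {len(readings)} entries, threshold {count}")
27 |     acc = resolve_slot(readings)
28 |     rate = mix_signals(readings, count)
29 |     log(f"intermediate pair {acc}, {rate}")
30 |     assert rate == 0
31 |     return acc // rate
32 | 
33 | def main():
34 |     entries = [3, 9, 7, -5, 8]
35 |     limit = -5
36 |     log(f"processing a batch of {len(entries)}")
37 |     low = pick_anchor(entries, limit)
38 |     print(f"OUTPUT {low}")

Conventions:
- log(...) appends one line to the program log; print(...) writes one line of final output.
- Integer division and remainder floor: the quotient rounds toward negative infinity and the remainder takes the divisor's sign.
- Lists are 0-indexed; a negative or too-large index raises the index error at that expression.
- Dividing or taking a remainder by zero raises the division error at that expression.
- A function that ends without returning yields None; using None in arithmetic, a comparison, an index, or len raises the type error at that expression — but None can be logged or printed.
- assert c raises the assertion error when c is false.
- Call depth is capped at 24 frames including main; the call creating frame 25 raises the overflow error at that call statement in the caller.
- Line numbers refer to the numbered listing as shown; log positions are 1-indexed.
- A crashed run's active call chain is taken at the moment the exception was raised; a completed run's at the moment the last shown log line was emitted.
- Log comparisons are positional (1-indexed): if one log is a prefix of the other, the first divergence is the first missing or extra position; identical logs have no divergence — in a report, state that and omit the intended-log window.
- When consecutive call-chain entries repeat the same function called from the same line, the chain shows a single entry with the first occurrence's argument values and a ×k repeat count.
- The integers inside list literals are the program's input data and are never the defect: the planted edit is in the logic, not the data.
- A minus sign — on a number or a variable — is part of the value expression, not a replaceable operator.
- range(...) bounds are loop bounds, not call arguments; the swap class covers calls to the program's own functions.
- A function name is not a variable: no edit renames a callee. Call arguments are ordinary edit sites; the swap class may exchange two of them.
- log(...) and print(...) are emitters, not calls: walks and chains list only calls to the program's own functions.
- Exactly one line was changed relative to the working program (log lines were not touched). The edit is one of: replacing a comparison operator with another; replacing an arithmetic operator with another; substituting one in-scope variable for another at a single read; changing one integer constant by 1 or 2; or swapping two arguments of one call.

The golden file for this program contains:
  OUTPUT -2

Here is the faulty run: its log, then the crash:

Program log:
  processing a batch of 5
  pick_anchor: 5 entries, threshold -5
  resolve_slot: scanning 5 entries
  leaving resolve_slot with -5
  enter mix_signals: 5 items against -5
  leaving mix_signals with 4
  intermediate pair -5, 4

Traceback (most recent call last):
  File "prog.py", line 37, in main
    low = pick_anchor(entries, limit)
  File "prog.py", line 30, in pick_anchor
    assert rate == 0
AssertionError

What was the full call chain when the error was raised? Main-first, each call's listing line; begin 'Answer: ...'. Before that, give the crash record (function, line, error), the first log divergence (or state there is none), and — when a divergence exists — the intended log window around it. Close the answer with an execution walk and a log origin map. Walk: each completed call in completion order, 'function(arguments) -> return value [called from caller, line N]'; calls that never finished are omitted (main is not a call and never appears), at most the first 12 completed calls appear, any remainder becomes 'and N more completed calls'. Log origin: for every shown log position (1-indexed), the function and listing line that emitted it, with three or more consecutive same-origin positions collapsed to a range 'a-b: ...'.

Answer: main -> pick_anchor (called at line 37).
The tell: Every log line matches the working run — the failure is the only observable divergence.
Crash: pick_anchor, line 30, AssertionError.
First divergence: there is none — every log position agrees.
Execution walk:
  resolve_slot([3, 9, 7, -5, 8]) -> -5  [called from pick_anchor, line 27]
  mix_signals([3, 9, 7, -5, 8], -5) -> 4  [called from pick_anchor, line 28]
Log origin:
  1 — main, line 36
  2 — pick_anchor, line 26
  3 — resolve_slot, line 2
  4 — resolve_slot, line 7
  5 — mix_signals, line 11
  6 — mix_signals, line 16
  7 — pick_anchor, line 29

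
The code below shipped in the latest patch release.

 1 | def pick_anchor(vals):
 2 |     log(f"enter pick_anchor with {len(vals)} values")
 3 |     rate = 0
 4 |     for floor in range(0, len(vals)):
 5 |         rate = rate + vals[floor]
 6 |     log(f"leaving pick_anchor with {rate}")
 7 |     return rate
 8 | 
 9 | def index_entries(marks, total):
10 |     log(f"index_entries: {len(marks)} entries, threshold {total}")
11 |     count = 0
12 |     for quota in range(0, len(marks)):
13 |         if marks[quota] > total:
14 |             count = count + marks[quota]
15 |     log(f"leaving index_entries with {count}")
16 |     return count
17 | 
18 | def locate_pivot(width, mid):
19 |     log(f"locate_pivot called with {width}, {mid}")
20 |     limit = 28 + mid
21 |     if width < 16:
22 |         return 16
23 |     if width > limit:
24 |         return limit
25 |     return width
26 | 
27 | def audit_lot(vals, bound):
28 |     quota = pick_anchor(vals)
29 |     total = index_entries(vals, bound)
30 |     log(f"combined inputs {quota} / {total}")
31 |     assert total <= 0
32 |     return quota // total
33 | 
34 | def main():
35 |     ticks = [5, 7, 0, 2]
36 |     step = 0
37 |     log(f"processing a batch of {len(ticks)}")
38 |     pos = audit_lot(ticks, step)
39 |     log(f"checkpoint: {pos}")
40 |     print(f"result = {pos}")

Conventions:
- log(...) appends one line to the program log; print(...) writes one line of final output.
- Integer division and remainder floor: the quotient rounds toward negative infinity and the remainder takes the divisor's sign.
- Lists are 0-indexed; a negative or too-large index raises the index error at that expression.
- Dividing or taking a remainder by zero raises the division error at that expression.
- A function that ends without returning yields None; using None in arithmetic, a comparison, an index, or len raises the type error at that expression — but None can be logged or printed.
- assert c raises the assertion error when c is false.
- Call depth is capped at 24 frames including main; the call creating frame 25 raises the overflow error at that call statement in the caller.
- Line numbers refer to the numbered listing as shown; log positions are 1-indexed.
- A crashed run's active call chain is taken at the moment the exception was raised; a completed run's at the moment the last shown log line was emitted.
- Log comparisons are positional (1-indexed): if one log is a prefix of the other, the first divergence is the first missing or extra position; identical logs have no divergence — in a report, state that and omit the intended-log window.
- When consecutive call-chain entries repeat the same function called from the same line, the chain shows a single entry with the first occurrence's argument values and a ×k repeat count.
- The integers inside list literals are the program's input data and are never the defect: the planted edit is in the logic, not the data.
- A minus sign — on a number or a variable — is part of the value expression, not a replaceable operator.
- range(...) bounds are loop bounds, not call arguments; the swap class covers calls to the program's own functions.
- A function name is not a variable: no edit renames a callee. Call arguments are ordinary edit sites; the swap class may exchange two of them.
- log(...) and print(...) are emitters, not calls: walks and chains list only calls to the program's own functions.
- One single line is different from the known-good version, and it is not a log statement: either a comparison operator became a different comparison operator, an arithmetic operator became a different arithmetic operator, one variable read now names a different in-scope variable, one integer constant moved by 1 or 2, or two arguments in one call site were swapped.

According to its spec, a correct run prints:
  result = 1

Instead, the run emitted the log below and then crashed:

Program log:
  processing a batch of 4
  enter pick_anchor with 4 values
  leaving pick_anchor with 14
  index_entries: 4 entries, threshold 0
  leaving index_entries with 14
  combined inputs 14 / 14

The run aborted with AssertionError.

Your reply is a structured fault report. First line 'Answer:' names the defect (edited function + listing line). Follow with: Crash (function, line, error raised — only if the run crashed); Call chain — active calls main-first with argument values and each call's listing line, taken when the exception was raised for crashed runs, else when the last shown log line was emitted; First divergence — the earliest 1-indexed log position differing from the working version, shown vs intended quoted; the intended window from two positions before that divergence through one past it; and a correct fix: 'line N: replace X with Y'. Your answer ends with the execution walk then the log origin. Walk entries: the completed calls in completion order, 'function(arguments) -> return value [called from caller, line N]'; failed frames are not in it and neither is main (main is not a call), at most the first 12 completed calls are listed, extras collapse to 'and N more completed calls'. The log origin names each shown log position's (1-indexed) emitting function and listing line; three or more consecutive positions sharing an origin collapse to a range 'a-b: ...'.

Answer: the defect is in audit_lot at line 31.
Key observation: The faulty run's log stops after 6 lines; the working version's next line would be 'checkpoint: 1'.
Crash: audit_lot, line 31, AssertionError.
Call chain: main -> audit_lot([5, 7, 0, 2], 0) (called at line 38).
First divergence: position 7 (shown log ended at 6 lines; the working version continues: 'checkpoint: 1').
Intended log window:
  5: leaving index_entries with 14
  6: combined inputs 14 / 14
  7: checkpoint: 1
Execution walk:
  pick_anchor([5, 7, 0, 2]) -> 14  [called from audit_lot, line 28]
  index_entries([5, 7, 0, 2], 0) -> 14  [called from audit_lot, line 29]
Log origins:
  1: emitted by main (line 37)
  2: emitted by pick_anchor (line 2)
  3: emitted by pick_anchor (line 6)
  4: emitted by index_entries (line 10)
  5: emitted by index_entries (line 15)
  6: emitted by audit_lot (line 30)
A correct fix: line 31: replace `<=` with `>`.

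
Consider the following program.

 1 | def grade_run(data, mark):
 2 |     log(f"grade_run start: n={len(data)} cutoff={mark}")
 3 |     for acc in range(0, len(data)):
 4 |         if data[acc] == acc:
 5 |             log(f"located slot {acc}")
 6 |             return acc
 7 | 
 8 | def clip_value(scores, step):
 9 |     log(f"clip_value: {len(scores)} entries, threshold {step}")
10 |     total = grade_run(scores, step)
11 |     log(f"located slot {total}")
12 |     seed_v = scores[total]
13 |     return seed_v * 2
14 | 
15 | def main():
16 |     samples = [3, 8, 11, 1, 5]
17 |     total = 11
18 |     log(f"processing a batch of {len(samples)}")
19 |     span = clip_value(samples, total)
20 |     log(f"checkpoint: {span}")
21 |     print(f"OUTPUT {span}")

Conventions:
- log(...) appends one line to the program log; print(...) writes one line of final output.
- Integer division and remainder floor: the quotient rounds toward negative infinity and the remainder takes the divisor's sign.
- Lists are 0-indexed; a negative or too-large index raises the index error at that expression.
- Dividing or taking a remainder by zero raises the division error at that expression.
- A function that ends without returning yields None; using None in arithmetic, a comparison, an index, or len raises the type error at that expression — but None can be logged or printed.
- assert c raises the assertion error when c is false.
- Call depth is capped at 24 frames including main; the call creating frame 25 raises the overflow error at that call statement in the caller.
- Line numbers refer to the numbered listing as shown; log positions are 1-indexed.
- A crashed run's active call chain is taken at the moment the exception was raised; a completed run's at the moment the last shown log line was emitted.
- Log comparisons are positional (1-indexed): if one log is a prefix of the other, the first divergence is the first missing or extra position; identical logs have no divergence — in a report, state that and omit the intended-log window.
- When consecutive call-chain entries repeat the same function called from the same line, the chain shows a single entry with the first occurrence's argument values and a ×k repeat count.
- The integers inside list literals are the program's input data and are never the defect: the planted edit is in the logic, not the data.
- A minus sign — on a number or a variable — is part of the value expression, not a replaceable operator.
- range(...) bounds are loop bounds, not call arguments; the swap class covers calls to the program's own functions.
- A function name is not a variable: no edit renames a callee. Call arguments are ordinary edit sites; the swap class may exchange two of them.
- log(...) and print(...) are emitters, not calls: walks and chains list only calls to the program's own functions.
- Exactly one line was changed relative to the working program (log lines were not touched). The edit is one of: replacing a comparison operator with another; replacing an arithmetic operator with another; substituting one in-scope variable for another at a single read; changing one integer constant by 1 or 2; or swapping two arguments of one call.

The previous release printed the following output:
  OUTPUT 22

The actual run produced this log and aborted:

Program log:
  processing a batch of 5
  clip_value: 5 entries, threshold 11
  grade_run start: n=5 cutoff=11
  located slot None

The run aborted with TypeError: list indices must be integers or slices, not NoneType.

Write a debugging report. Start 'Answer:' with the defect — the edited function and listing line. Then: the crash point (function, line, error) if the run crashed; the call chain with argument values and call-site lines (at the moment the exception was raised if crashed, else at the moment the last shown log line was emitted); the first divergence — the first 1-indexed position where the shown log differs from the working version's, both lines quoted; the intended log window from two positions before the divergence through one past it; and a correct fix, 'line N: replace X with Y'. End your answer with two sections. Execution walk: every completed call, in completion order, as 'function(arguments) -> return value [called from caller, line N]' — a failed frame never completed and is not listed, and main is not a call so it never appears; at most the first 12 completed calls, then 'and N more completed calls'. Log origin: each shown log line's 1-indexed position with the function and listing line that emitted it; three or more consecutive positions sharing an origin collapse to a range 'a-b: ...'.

Answer: the defect is in grade_run at line 4.
Key observation: Position 4 is the first bad log line: 'located slot None' should read 'located slot 2'.
Crash: clip_value, line 12, TypeError.
Call chain: main -> clip_value([3, 8, 11, 1, 5], 11) (called at line 19).
First divergence: position 4 — shown 'located slot None', intended 'located slot 2'.
Intended log window:
  2: clip_value: 5 entries, threshold 11
  3: grade_run start: n=5 cutoff=11
  4: located slot 2
  5: located slot 2
Execution walk:
  grade_run([3, 8, 11, 1, 5], 11) -> None  [called from clip_value, line 10]
Log line origins:
  1: from main, line 18
  2: from clip_value, line 9
  3: from grade_run, line 2
  4: from clip_value, line 11
A correct fix: line 4: replace `data[acc] == acc` with `data[acc] == mark`.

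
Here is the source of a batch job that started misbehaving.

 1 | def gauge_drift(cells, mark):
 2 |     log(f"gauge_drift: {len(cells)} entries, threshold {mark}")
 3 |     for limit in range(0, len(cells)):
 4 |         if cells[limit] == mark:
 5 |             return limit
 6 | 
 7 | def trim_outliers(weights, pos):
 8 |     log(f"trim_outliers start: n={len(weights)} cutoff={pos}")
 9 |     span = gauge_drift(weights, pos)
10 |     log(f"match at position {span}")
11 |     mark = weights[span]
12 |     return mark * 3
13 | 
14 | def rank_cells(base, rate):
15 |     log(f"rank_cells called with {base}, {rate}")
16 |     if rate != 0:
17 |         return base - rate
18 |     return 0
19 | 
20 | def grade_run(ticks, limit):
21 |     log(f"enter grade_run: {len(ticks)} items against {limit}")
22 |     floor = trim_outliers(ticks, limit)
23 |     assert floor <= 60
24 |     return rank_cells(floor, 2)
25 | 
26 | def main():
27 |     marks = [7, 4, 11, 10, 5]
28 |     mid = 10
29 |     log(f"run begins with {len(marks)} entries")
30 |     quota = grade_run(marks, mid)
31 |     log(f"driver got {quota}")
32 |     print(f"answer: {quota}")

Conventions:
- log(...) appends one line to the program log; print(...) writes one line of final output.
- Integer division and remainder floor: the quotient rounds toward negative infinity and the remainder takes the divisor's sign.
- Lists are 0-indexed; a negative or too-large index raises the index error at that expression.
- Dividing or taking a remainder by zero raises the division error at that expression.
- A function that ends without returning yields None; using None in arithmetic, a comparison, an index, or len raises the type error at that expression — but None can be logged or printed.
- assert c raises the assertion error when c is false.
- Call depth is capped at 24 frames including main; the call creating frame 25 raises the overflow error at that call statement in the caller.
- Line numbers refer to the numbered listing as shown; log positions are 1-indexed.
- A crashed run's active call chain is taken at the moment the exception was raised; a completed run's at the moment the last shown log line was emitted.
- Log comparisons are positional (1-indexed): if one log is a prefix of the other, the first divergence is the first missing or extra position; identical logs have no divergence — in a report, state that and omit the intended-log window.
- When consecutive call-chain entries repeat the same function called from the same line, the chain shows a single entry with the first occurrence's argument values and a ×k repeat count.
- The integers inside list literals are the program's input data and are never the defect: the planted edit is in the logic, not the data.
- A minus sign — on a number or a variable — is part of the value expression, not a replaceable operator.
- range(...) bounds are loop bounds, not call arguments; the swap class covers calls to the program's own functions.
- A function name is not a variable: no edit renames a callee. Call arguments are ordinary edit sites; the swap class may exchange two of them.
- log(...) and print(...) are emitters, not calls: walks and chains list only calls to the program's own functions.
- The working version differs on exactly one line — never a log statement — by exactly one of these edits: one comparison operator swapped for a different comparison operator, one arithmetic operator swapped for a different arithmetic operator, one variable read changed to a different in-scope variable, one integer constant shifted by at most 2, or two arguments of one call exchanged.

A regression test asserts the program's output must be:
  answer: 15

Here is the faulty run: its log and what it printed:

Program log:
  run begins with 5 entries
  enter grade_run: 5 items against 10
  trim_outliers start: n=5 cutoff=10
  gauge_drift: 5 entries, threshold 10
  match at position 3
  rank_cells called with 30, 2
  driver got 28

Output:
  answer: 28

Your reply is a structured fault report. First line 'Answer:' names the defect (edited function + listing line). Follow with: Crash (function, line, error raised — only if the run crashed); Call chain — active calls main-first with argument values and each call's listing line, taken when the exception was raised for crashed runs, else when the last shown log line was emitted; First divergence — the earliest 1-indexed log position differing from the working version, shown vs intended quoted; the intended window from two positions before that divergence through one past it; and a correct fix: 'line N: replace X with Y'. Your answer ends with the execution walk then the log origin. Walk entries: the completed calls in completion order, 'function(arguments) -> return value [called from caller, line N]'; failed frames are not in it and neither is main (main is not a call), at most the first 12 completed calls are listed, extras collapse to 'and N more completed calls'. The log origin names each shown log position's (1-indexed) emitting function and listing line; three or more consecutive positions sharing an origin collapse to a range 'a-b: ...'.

Answer: the defect is in rank_cells at line 17.
Key observation: At log position 7 the runs split — shown 'driver got 28', but the working version logs 'driver got 15'.
Call chain: main.
First divergence: position 7 — the shown line 'driver got 28' should read 'driver got 15'.
Intended log window:
  5: match at position 3
  6: rank_cells called with 30, 2
  7: driver got 15
Execution walk:
  gauge_drift([7, 4, 11, 10, 5], 10) -> 3  [called from trim_outliers, line 9]
  trim_outliers([7, 4, 11, 10, 5], 10) -> 30  [called from grade_run, line 22]
  rank_cells(30, 2) -> 28  [called from grade_run, line 24]
  grade_run([7, 4, 11, 10, 5], 10) -> 28  [called from main, line 30]
Log line origins:
  1: from main, line 29
  2: from grade_run, line 21
  3: from trim_outliers, line 8
  4: from gauge_drift, line 2
  5: from trim_outliers, line 10
  6: from rank_cells, line 15
  7: from main, line 31
A correct fix: line 17: replace `-` with `//`.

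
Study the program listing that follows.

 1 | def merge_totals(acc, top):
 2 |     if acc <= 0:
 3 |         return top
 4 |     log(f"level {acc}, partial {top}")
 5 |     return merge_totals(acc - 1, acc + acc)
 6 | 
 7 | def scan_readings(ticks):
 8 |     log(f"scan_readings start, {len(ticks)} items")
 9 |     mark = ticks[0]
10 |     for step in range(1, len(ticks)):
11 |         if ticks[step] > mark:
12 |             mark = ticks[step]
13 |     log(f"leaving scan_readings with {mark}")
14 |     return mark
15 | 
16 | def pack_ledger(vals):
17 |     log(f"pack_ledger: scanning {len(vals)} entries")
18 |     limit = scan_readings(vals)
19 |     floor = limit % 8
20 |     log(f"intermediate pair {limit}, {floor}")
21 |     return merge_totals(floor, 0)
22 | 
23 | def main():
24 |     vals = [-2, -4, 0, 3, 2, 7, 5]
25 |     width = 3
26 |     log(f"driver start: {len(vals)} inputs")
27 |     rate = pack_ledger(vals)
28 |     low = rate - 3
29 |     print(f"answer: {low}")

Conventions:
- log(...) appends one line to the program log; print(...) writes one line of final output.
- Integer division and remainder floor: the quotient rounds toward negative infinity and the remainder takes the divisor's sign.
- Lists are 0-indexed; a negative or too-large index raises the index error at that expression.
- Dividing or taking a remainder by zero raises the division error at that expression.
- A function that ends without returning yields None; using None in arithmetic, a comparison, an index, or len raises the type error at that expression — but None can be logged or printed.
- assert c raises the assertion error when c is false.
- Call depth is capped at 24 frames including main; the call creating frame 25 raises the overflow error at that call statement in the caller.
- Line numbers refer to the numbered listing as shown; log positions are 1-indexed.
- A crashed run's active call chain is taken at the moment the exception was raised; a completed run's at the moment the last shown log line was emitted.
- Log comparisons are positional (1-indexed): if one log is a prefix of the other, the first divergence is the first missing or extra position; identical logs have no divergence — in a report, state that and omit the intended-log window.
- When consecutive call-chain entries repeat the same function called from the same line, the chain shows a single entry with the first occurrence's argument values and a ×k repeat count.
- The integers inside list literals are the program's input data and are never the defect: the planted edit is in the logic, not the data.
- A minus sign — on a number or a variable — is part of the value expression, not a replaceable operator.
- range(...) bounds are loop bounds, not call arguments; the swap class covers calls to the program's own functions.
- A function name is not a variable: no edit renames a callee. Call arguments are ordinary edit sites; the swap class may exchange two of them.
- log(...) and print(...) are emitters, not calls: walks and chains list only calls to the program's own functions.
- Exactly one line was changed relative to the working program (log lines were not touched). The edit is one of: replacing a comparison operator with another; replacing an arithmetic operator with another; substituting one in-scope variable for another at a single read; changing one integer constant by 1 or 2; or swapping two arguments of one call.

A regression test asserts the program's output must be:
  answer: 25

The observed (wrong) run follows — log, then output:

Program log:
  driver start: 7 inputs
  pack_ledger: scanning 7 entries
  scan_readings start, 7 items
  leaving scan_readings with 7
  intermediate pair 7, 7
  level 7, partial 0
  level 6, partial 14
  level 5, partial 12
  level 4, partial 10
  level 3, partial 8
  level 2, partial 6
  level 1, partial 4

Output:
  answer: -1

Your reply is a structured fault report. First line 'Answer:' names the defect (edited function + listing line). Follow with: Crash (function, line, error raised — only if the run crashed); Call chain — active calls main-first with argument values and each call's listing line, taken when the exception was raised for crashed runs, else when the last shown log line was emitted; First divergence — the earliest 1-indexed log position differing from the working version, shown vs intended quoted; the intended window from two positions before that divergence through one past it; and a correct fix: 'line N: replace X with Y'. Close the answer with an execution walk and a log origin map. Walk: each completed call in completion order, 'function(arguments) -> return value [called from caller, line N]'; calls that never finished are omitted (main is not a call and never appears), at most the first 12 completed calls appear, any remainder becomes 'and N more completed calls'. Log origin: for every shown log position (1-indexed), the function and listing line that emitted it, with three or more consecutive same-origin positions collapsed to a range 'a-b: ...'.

Answer: the defect is in merge_totals at line 5.
The tell: Position 7 is the first bad log line: 'level 6, partial 14' should read 'level 6, partial 7'.
Call chain: main -> pack_ledger([-2, -4, 0, 3, 2, 7, 5]) (called at line 27) -> merge_totals(7, 0) (called at line 21) -> merge_totals(6, 14) (called at line 5) ×6.
First divergence: position 7 — shown 'level 6, partial 14', intended 'level 6, partial 7'.
Intended log window:
  5: intermediate pair 7, 7
  6: level 7, partial 0
  7: level 6, partial 7
  8: level 5, partial 13
Execution walk:
  scan_readings([-2, -4, 0, 3, 2, 7, 5]) -> 7  [called from pack_ledger, line 18]
  merge_totals(0, 2) -> 2  [called from merge_totals, line 5]
  merge_totals(1, 4) -> 2  [called from merge_totals, line 5]
  merge_totals(2, 6) -> 2  [called from merge_totals, line 5]
  merge_totals(3, 8) -> 2  [called from merge_totals, line 5]
  merge_totals(4, 10) -> 2  [called from merge_totals, line 5]
  merge_totals(5, 12) -> 2  [called from merge_totals, line 5]
  merge_totals(6, 14) -> 2  [called from merge_totals, line 5]
  merge_totals(7, 0) -> 2  [called from pack_ledger, line 21]
  pack_ledger([-2, -4, 0, 3, 2, 7, 5]) -> 2  [called from main, line 27]
Log origins:
  1: logged in main at line 26
  2: logged in pack_ledger at line 17
  3: logged in scan_readings at line 8
  4: logged in scan_readings at line 13
  5: logged in pack_ledger at line 20
  6-12: logged in merge_totals at line 4
A correct fix: line 5: replace `acc + acc` with `top + acc`.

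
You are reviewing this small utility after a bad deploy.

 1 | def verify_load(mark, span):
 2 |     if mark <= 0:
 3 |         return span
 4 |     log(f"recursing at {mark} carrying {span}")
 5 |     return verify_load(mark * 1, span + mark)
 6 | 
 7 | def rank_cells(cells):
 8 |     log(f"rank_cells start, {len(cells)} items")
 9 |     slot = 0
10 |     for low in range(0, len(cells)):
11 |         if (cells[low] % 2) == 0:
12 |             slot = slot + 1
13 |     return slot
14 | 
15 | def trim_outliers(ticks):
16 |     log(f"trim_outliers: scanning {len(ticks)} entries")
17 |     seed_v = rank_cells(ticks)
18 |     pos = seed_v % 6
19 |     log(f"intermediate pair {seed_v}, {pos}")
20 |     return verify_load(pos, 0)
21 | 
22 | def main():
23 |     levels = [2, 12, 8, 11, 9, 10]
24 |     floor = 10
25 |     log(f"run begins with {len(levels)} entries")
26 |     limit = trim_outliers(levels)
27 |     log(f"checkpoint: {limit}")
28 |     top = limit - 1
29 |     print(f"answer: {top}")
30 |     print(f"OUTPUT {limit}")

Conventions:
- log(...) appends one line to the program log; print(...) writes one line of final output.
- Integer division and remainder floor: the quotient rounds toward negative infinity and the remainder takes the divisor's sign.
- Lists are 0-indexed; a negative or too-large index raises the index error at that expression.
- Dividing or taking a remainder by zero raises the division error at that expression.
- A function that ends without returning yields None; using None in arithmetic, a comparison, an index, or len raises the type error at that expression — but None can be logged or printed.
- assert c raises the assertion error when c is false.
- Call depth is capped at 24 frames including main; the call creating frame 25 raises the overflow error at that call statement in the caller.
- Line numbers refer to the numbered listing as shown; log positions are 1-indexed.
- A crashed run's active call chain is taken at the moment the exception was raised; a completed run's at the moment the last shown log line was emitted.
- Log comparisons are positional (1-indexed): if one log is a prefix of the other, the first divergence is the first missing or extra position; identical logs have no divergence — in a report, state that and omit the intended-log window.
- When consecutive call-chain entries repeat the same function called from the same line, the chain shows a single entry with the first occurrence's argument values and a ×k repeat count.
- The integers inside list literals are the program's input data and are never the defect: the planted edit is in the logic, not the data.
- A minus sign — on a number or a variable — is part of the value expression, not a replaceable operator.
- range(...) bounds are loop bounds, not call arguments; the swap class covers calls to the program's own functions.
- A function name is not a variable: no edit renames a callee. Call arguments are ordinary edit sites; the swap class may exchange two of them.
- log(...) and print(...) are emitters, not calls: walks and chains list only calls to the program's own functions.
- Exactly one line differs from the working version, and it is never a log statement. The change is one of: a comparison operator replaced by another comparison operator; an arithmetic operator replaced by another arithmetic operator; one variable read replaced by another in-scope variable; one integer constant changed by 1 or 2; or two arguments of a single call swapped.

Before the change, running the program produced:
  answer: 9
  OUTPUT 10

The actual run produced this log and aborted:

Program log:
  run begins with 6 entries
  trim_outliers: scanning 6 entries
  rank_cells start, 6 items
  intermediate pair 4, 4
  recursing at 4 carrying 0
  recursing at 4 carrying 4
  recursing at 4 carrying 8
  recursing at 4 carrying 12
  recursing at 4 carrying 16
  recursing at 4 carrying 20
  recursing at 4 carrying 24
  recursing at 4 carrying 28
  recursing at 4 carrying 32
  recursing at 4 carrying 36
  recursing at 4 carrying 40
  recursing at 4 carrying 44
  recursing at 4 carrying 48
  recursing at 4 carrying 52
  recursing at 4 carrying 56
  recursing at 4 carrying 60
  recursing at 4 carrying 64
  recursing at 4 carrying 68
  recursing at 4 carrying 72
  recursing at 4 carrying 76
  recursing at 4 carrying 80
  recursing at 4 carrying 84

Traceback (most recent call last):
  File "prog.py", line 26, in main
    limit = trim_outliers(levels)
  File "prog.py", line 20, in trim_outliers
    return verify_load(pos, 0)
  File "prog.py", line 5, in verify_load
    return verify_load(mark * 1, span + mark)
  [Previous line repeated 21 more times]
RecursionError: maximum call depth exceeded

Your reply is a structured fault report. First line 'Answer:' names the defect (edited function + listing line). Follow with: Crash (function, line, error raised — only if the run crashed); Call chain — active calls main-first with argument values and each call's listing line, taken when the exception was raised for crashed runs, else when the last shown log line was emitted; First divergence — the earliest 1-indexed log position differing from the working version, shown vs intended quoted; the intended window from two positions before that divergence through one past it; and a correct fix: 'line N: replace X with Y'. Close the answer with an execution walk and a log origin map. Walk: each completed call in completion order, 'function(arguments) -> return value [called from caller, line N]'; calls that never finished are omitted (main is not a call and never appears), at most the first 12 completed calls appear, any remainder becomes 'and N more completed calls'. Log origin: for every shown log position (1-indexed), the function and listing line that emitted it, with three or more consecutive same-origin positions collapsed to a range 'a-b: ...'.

Answer: the defect is in verify_load at line 5.
Key fact: Log line 6 is where behavior first shows: 'recursing at 4 carrying 4' appears instead of 'recursing at 3 carrying 4'.
Crash: verify_load, line 5, RecursionError.
Call chain: main -> trim_outliers([2, 12, 8, 11, 9, 10]) (called at line 26) -> verify_load(4, 0) (called at line 20) -> verify_load(4, 4) (called at line 5) ×21.
First divergence: position 6; shown 'recursing at 4 carrying 4' vs intended 'recursing at 3 carrying 4'.
Intended log window:
  4: intermediate pair 4, 4
  5: recursing at 4 carrying 0
  6: recursing at 3 carrying 4
  7: recursing at 2 carrying 7
Execution walk:
  rank_cells([2, 12, 8, 11, 9, 10]) -> 4  [called from trim_outliers, line 17]
Log line origins:
  1: from main, line 25
  2: from trim_outliers, line 16
  3: from rank_cells, line 8
  4: from trim_outliers, line 19
  5-26: from verify_load, line 4
A correct fix: line 5: replace `*` with `-`.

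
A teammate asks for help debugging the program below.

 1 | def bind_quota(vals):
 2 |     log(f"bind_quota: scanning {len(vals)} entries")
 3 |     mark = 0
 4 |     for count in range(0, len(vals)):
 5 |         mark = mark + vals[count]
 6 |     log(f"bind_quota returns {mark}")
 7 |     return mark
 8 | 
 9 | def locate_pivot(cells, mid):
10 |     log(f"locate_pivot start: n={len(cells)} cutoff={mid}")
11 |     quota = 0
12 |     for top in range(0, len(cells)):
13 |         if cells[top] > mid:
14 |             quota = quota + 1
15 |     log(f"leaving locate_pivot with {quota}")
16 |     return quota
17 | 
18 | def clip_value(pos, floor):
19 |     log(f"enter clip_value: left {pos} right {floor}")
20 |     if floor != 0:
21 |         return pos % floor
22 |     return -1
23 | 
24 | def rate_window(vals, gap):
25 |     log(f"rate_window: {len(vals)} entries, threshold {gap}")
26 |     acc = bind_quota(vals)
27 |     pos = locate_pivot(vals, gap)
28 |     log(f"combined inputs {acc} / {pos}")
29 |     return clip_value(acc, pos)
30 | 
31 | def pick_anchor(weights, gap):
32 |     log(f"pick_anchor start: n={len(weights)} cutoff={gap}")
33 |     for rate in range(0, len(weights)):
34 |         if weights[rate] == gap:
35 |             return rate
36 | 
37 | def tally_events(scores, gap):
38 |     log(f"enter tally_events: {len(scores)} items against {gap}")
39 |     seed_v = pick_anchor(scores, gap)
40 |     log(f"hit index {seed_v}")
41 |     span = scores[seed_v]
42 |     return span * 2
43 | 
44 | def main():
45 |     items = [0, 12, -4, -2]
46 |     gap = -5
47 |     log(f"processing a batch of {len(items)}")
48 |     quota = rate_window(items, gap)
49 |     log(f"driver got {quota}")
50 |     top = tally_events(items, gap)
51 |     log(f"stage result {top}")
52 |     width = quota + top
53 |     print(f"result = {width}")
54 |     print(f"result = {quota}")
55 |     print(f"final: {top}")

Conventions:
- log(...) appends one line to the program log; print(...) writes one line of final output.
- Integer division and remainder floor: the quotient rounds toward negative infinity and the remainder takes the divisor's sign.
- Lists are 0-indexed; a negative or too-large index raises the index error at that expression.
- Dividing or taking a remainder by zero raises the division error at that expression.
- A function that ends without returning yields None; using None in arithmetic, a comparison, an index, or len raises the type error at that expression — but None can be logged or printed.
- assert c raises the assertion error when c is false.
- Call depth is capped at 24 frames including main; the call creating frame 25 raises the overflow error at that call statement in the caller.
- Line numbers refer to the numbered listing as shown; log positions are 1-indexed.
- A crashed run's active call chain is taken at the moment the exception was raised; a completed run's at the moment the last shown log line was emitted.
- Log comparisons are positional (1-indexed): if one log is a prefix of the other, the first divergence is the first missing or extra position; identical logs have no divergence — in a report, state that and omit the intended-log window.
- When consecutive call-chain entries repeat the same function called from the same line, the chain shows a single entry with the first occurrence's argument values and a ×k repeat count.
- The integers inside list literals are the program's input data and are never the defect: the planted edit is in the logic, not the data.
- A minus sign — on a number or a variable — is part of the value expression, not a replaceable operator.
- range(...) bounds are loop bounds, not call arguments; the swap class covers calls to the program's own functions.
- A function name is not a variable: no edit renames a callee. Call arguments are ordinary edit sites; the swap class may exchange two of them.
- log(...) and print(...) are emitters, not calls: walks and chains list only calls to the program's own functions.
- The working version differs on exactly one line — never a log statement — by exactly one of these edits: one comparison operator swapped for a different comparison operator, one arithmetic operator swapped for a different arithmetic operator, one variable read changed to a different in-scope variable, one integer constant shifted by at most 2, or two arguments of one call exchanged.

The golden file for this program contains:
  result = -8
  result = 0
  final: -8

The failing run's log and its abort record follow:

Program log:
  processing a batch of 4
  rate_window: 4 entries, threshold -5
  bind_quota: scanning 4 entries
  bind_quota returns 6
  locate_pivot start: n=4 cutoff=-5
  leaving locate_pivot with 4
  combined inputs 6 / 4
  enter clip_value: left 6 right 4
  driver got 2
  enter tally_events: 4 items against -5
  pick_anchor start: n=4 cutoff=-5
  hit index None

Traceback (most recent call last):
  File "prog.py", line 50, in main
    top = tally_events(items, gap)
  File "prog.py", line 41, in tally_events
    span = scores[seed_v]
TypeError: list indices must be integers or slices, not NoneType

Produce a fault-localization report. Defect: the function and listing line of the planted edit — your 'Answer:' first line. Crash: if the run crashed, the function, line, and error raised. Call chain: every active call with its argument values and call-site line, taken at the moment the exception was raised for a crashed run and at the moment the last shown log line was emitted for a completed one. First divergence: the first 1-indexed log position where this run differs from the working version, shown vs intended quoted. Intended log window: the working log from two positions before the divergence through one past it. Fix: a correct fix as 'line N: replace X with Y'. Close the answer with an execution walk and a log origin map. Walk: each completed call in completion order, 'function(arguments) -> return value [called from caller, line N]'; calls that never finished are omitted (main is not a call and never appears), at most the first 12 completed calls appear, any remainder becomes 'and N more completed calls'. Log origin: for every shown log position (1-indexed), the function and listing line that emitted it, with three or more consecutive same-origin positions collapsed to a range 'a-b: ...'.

Answer: the defect is in main at line 46.
Key fact: Everything matches until log position 2, which reads 'rate_window: 4 entries, threshold -5' in place of 'rate_window: 4 entries, threshold -4'.
Crash: tally_events, line 41, TypeError.
Call chain: main -> tally_events([0, 12, -4, -2], -5) (called at line 50).
First divergence: position 2; shown 'rate_window: 4 entries, threshold -5' vs intended 'rate_window: 4 entries, threshold -4'.
Intended log window:
  1: processing a batch of 4
  2: rate_window: 4 entries, threshold -4
  3: bind_quota: scanning 4 entries
Execution walk:
  bind_quota([0, 12, -4, -2]) -> 6  [called from rate_window, line 26]
  locate_pivot([0, 12, -4, -2], -5) -> 4  [called from rate_window, line 27]
  clip_value(6, 4) -> 2  [called from rate_window, line 29]
  rate_window([0, 12, -4, -2], -5) -> 2  [called from main, line 48]
  pick_anchor([0, 12, -4, -2], -5) -> None  [called from tally_events, line 39]
Log origins:
  1: from main, line 47
  2: from rate_window, line 25
  3: from bind_quota, line 2
  4: from bind_quota, line 6
  5: from locate_pivot, line 10
  6: from locate_pivot, line 15
  7: from rate_window, line 28
  8: from clip_value, line 19
  9: from main, line 49
  10: from tally_events, line 38
  11: from pick_anchor, line 32
  12: from tally_events, line 40
A correct fix: line 46: replace `-5` with `-4`.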